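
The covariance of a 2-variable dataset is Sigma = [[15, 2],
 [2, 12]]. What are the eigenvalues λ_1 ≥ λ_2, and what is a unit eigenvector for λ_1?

Step 1 — characteristic polynomial of 2×2 Sigma:
  det(Sigma - λI) = λ² - trace · λ + det = 0.
  trace = 15 + 12 = 27, det = 15·12 - (2)² = 176.
Step 2 — discriminant:
  Δ = trace² - 4·det = 729 - 704 = 25.
Step 3 — eigenvalues:
  λ = (trace ± √Δ)/2 = (27 ± 5)/2,
  λ_1 = 16,  λ_2 = 11.

Step 4 — unit eigenvector for λ_1: solve (Sigma - λ_1 I)v = 0. First row:
  (15 - 16)·v_x + (2)·v_y = 0, i.e. (-1)·v_x + (2)·v_y = 0,
  so v ∝ (b, λ_1 - a) = (2, 1) = u.
  ||u|| = √((2)² + (1)²) = √(5) ≈ 2.2361,
  v_1 = u/||u|| ≈ (0.8944, 0.4472) (||v_1|| = 1).

λ_1 = 16,  λ_2 = 11;  v_1 ≈ (0.8944, 0.4472)


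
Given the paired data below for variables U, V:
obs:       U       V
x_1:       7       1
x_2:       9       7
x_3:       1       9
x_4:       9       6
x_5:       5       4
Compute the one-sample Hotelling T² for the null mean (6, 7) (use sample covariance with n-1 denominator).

Step 1 — sample mean vector:
  mean(U) = (7 + 9 + 1 + 9 + 5) / 5 = 31/5 = 6.2
  mean(V) = (1 + 7 + 9 + 6 + 4) / 5 = 27/5 = 5.4
  x̄ = (6.2, 5.4),  deviation x̄ - mu_0 = (6.2, 5.4) - (6, 7) = (0.2, -1.6).

Step 2 — sample covariance matrix, S[i,j] = (1/(n-1)) · Σ_k (x_{k,i} - mean_i) · (x_{k,j} - mean_j), divisor n-1 = 4:
  S[U,U] = ((0.8)·(0.8) + (2.8)·(2.8) + (-5.2)·(-5.2) + (2.8)·(2.8) + (-1.2)·(-1.2)) / 4 = 44.8/4 = 11.2
  S[U,V] = ((0.8)·(-4.4) + (2.8)·(1.6) + (-5.2)·(3.6) + (2.8)·(0.6) + (-1.2)·(-1.4)) / 4 = -14.4/4 = -3.6
  S[V,V] = ((-4.4)·(-4.4) + (1.6)·(1.6) + (3.6)·(3.6) + (0.6)·(0.6) + (-1.4)·(-1.4)) / 4 = 37.2/4 = 9.3
  S = [[11.2, -3.6],
 [-3.6, 9.3]].

Step 3 — invert S. det(S) = 11.2·9.3 - (-3.6)² = 91.2.
  S^{-1} = (1/det) · [[d, -b], [-b, a]] = [[0.102, 0.0395],
 [0.0395, 0.1228]].

Step 4 — quadratic form (x̄ - mu_0)^T · S^{-1} · (x̄ - mu_0):
  S^{-1} · (x̄ - mu_0) = (-0.0428, -0.1886),
  (x̄ - mu_0)^T · [...] = (0.2)·(-0.0428) + (-1.6)·(-0.1886) = 0.2932.

Step 5 — scale by n: T² = 5 · 0.2932 = 1.466.

T² ≈ 1.466


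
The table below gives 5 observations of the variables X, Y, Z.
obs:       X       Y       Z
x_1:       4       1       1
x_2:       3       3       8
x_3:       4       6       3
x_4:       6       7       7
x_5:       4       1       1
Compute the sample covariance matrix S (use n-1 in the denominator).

Step 1 — column means:
  mean(X) = (4 + 3 + 4 + 6 + 4) / 5 = 21/5 = 4.2
  mean(Y) = (1 + 3 + 6 + 7 + 1) / 5 = 18/5 = 3.6
  mean(Z) = (1 + 8 + 3 + 7 + 1) / 5 = 20/5 = 4

Step 2 — sample covariance S[i,j] = (1/(n-1)) · Σ_k (x_{k,i} - mean_i) · (x_{k,j} - mean_j), with n-1 = 4.
  S[X,X] = ((-0.2)·(-0.2) + (-1.2)·(-1.2) + (-0.2)·(-0.2) + (1.8)·(1.8) + (-0.2)·(-0.2)) / 4 = 4.8/4 = 1.2
  S[X,Y] = ((-0.2)·(-2.6) + (-1.2)·(-0.6) + (-0.2)·(2.4) + (1.8)·(3.4) + (-0.2)·(-2.6)) / 4 = 7.4/4 = 1.85
  S[X,Z] = ((-0.2)·(-3) + (-1.2)·(4) + (-0.2)·(-1) + (1.8)·(3) + (-0.2)·(-3)) / 4 = 2/4 = 0.5
  S[Y,Y] = ((-2.6)·(-2.6) + (-0.6)·(-0.6) + (2.4)·(2.4) + (3.4)·(3.4) + (-2.6)·(-2.6)) / 4 = 31.2/4 = 7.8
  S[Y,Z] = ((-2.6)·(-3) + (-0.6)·(4) + (2.4)·(-1) + (3.4)·(3) + (-2.6)·(-3)) / 4 = 21/4 = 5.25
  S[Z,Z] = ((-3)·(-3) + (4)·(4) + (-1)·(-1) + (3)·(3) + (-3)·(-3)) / 4 = 44/4 = 11

S is symmetric (S[j,i] = S[i,j]). Assembling:

S = [[1.2, 1.85, 0.5],
 [1.85, 7.8, 5.25],
 [0.5, 5.25, 11]]


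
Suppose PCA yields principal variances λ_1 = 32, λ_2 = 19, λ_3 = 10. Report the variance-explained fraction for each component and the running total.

Step 1 — total variance = trace(Sigma) = Σ λ_i = 32 + 19 + 10 = 61.

Step 2 — fraction explained by component i = λ_i / Σ λ:
  PC1: 32/61 = 0.5246
  PC2: 19/61 = 0.3115
  PC3: 10/61 = 0.1639

Step 3 — cumulative fraction after k components = (λ_1 + ... + λ_k) / Σ λ:
  k = 1: 32/61 = 0.5246
  k = 2: (32 + 19)/61 = 51/61 = 0.8361
  k = 3: (32 + 19 + 10)/61 = 61/61 = 1

Summary (fraction, with percent):

explained: PC1 0.5246 (52.46%), PC2 0.3115 (31.15%), PC3 0.1639 (16.39%);  cumulative: 0.5246, 0.8361, 1


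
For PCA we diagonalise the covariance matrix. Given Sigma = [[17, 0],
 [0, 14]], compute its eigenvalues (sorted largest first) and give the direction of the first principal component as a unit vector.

Step 1 — characteristic polynomial of 2×2 Sigma:
  det(Sigma - λI) = λ² - trace · λ + det = 0.
  trace = 17 + 14 = 31, det = 17·14 - (0)² = 238.
Step 2 — discriminant:
  Δ = trace² - 4·det = 961 - 952 = 9.
Step 3 — eigenvalues:
  λ = (trace ± √Δ)/2 = (31 ± 3)/2,
  λ_1 = 17,  λ_2 = 14.

Step 4 — unit eigenvector for λ_1: Sigma is diagonal, so its eigenvectors are the coordinate axes. λ_1 = 17 is the diagonal entry on the first coordinate axis, hence
  v_1 = (1, 0) (||v_1|| = 1).

λ_1 = 17,  λ_2 = 14;  v_1 ≈ (1, 0)


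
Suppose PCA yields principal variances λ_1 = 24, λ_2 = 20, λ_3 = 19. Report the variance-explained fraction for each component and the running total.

Step 1 — total variance = trace(Sigma) = Σ λ_i = 24 + 20 + 19 = 63.

Step 2 — fraction explained by component i = λ_i / Σ λ:
  PC1: 24/63 = 0.381
  PC2: 20/63 = 0.3175
  PC3: 19/63 = 0.3016

Step 3 — cumulative fraction after k components = (λ_1 + ... + λ_k) / Σ λ:
  k = 1: 24/63 = 0.381
  k = 2: (24 + 20)/63 = 44/63 = 0.6984
  k = 3: (24 + 20 + 19)/63 = 63/63 = 1

Summary (fraction, with percent):

explained: PC1 0.381 (38.1%), PC2 0.3175 (31.75%), PC3 0.3016 (30.16%);  cumulative: 0.381, 0.6984, 1


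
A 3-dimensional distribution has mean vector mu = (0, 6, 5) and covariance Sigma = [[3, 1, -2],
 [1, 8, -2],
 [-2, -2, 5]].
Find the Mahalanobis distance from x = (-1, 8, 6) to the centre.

Step 1 — centre the observation: (x - mu) = (-1, 2, 1).

Step 2 — invert Sigma (cofactor / det for 3×3, or solve directly):
  Sigma^{-1} = [[0.4557, -0.0127, 0.1772],
 [-0.0127, 0.1392, 0.0506],
 [0.1772, 0.0506, 0.2911]].

Step 3 — form the quadratic (x - mu)^T · Sigma^{-1} · (x - mu):
  Sigma^{-1} · (x - mu) = (-0.3038, 0.3418, 0.2152).
  (x - mu)^T · [Sigma^{-1} · (x - mu)] = (-1)·(-0.3038) + (2)·(0.3418) + (1)·(0.2152) = 1.2025.

Step 4 — take square root: d = √(1.2025) ≈ 1.0966.

d(x, mu) = √(1.2025) ≈ 1.0966


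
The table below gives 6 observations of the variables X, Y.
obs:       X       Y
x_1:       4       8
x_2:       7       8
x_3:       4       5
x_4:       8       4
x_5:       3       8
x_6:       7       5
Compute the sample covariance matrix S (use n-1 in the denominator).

Step 1 — column means:
  mean(X) = (4 + 7 + 4 + 8 + 3 + 7) / 6 = 33/6 = 5.5
  mean(Y) = (8 + 8 + 5 + 4 + 8 + 5) / 6 = 38/6 = 6.3333

Step 2 — sample covariance S[i,j] = (1/(n-1)) · Σ_k (x_{k,i} - mean_i) · (x_{k,j} - mean_j), with n-1 = 5.
  S[X,X] = ((-1.5)·(-1.5) + (1.5)·(1.5) + (-1.5)·(-1.5) + (2.5)·(2.5) + (-2.5)·(-2.5) + (1.5)·(1.5)) / 5 = 21.5/5 = 4.3
  S[X,Y] = ((-1.5)·(1.6667) + (1.5)·(1.6667) + (-1.5)·(-1.3333) + (2.5)·(-2.3333) + (-2.5)·(1.6667) + (1.5)·(-1.3333)) / 5 = -10/5 = -2
  S[Y,Y] = ((1.6667)·(1.6667) + (1.6667)·(1.6667) + (-1.3333)·(-1.3333) + (-2.3333)·(-2.3333) + (1.6667)·(1.6667) + (-1.3333)·(-1.3333)) / 5 = 17.3333/5 = 3.4667

S is symmetric (S[j,i] = S[i,j]). Assembling:

S = [[4.3, -2],
 [-2, 3.4667]]


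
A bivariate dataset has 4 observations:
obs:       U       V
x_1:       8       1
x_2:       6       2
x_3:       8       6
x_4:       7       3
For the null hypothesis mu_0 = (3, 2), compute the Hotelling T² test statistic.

Step 1 — sample mean vector:
  mean(U) = (8 + 6 + 8 + 7) / 4 = 29/4 = 7.25
  mean(V) = (1 + 2 + 6 + 3) / 4 = 12/4 = 3
  x̄ = (7.25, 3),  deviation x̄ - mu_0 = (7.25, 3) - (3, 2) = (4.25, 1).

Step 2 — sample covariance matrix, S[i,j] = (1/(n-1)) · Σ_k (x_{k,i} - mean_i) · (x_{k,j} - mean_j), divisor n-1 = 3:
  S[U,U] = ((0.75)·(0.75) + (-1.25)·(-1.25) + (0.75)·(0.75) + (-0.25)·(-0.25)) / 3 = 2.75/3 = 0.9167
  S[U,V] = ((0.75)·(-2) + (-1.25)·(-1) + (0.75)·(3) + (-0.25)·(0)) / 3 = 2/3 = 0.6667
  S[V,V] = ((-2)·(-2) + (-1)·(-1) + (3)·(3) + (0)·(0)) / 3 = 14/3 = 4.6667
  S = [[0.9167, 0.6667],
 [0.6667, 4.6667]].

Step 3 — invert S. det(S) = 0.9167·4.6667 - (0.6667)² = 3.8333.
  S^{-1} = (1/det) · [[d, -b], [-b, a]] = [[1.2174, -0.1739],
 [-0.1739, 0.2391]].

Step 4 — quadratic form (x̄ - mu_0)^T · S^{-1} · (x̄ - mu_0):
  S^{-1} · (x̄ - mu_0) = (5, -0.5),
  (x̄ - mu_0)^T · [...] = (4.25)·(5) + (1)·(-0.5) = 20.75.

Step 5 — scale by n: T² = 4 · 20.75 = 83.

T² ≈ 83


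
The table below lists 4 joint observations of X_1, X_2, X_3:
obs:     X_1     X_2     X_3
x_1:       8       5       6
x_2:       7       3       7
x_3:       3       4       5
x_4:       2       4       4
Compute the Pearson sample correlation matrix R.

Step 1 — column means:
  mean(X_1) = (8 + 7 + 3 + 2) / 4 = 20/4 = 5
  mean(X_2) = (5 + 3 + 4 + 4) / 4 = 16/4 = 4
  mean(X_3) = (6 + 7 + 5 + 4) / 4 = 22/4 = 5.5

Step 2 — sample variances and covariances s[i,j] = (1/(n-1)) · Σ_k (x_{k,i} - mean_i) · (x_{k,j} - mean_j), with n-1 = 3:
  s[X_1,X_1] = ((3)·(3) + (2)·(2) + (-2)·(-2) + (-3)·(-3)) / 3 = 26/3 = 8.6667
  s[X_1,X_2] = ((3)·(1) + (2)·(-1) + (-2)·(0) + (-3)·(0)) / 3 = 1/3 = 0.3333
  s[X_1,X_3] = ((3)·(0.5) + (2)·(1.5) + (-2)·(-0.5) + (-3)·(-1.5)) / 3 = 10/3 = 3.3333
  s[X_2,X_2] = ((1)·(1) + (-1)·(-1) + (0)·(0) + (0)·(0)) / 3 = 2/3 = 0.6667
  s[X_2,X_3] = ((1)·(0.5) + (-1)·(1.5) + (0)·(-0.5) + (0)·(-1.5)) / 3 = -1/3 = -0.3333
  s[X_3,X_3] = ((0.5)·(0.5) + (1.5)·(1.5) + (-0.5)·(-0.5) + (-1.5)·(-1.5)) / 3 = 5/3 = 1.6667
  Sample standard deviations s_i = √(s[i,i]):
  s(X_1) = √(8.6667) = 2.9439
  s(X_2) = √(0.6667) = 0.8165
  s(X_3) = √(1.6667) = 1.291

Step 3 — r_{ij} = s_{ij} / (s_i · s_j):
  r[X_1,X_1] = 1 (diagonal).
  r[X_1,X_2] = 0.3333 / (2.9439 · 0.8165) = 0.3333 / 2.4037 = 0.1387
  r[X_1,X_3] = 3.3333 / (2.9439 · 1.291) = 3.3333 / 3.8006 = 0.8771
  r[X_2,X_2] = 1 (diagonal).
  r[X_2,X_3] = -0.3333 / (0.8165 · 1.291) = -0.3333 / 1.0541 = -0.3162
  r[X_3,X_3] = 1 (diagonal).

R is symmetric with unit diagonal. Assembling:

R = [[1, 0.1387, 0.8771],
 [0.1387, 1, -0.3162],
 [0.8771, -0.3162, 1]]


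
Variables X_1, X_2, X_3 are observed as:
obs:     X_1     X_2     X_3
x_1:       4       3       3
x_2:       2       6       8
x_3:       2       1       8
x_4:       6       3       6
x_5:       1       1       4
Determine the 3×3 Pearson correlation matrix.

Step 1 — column means:
  mean(X_1) = (4 + 2 + 2 + 6 + 1) / 5 = 15/5 = 3
  mean(X_2) = (3 + 6 + 1 + 3 + 1) / 5 = 14/5 = 2.8
  mean(X_3) = (3 + 8 + 8 + 6 + 4) / 5 = 29/5 = 5.8

Step 2 — sample variances and covariances s[i,j] = (1/(n-1)) · Σ_k (x_{k,i} - mean_i) · (x_{k,j} - mean_j), with n-1 = 4:
  s[X_1,X_1] = ((1)·(1) + (-1)·(-1) + (-1)·(-1) + (3)·(3) + (-2)·(-2)) / 4 = 16/4 = 4
  s[X_1,X_2] = ((1)·(0.2) + (-1)·(3.2) + (-1)·(-1.8) + (3)·(0.2) + (-2)·(-1.8)) / 4 = 3/4 = 0.75
  s[X_1,X_3] = ((1)·(-2.8) + (-1)·(2.2) + (-1)·(2.2) + (3)·(0.2) + (-2)·(-1.8)) / 4 = -3/4 = -0.75
  s[X_2,X_2] = ((0.2)·(0.2) + (3.2)·(3.2) + (-1.8)·(-1.8) + (0.2)·(0.2) + (-1.8)·(-1.8)) / 4 = 16.8/4 = 4.2
  s[X_2,X_3] = ((0.2)·(-2.8) + (3.2)·(2.2) + (-1.8)·(2.2) + (0.2)·(0.2) + (-1.8)·(-1.8)) / 4 = 5.8/4 = 1.45
  s[X_3,X_3] = ((-2.8)·(-2.8) + (2.2)·(2.2) + (2.2)·(2.2) + (0.2)·(0.2) + (-1.8)·(-1.8)) / 4 = 20.8/4 = 5.2
  Sample standard deviations s_i = √(s[i,i]):
  s(X_1) = √(4) = 2
  s(X_2) = √(4.2) = 2.0494
  s(X_3) = √(5.2) = 2.2804

Step 3 — r_{ij} = s_{ij} / (s_i · s_j):
  r[X_1,X_1] = 1 (diagonal).
  r[X_1,X_2] = 0.75 / (2 · 2.0494) = 0.75 / 4.0988 = 0.183
  r[X_1,X_3] = -0.75 / (2 · 2.2804) = -0.75 / 4.5607 = -0.1644
  r[X_2,X_2] = 1 (diagonal).
  r[X_2,X_3] = 1.45 / (2.0494 · 2.2804) = 1.45 / 4.6733 = 0.3103
  r[X_3,X_3] = 1 (diagonal).

R is symmetric with unit diagonal. Assembling:

R = [[1, 0.183, -0.1644],
 [0.183, 1, 0.3103],
 [-0.1644, 0.3103, 1]]


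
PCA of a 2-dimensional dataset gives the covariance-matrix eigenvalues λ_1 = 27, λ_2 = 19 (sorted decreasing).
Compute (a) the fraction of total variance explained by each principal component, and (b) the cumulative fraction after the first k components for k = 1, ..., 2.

Step 1 — total variance = trace(Sigma) = Σ λ_i = 27 + 19 = 46.

Step 2 — fraction explained by component i = λ_i / Σ λ:
  PC1: 27/46 = 0.587
  PC2: 19/46 = 0.413

Step 3 — cumulative fraction after k components = (λ_1 + ... + λ_k) / Σ λ:
  k = 1: 27/46 = 0.587
  k = 2: (27 + 19)/46 = 46/46 = 1

Summary (fraction, with percent):

explained: PC1 0.587 (58.7%), PC2 0.413 (41.3%);  cumulative: 0.587, 1


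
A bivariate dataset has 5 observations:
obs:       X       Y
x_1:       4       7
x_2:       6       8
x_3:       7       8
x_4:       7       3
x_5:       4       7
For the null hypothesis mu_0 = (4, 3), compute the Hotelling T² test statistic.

Step 1 — sample mean vector:
  mean(X) = (4 + 6 + 7 + 7 + 4) / 5 = 28/5 = 5.6
  mean(Y) = (7 + 8 + 8 + 3 + 7) / 5 = 33/5 = 6.6
  x̄ = (5.6, 6.6),  deviation x̄ - mu_0 = (5.6, 6.6) - (4, 3) = (1.6, 3.6).

Step 2 — sample covariance matrix, S[i,j] = (1/(n-1)) · Σ_k (x_{k,i} - mean_i) · (x_{k,j} - mean_j), divisor n-1 = 4:
  S[X,X] = ((-1.6)·(-1.6) + (0.4)·(0.4) + (1.4)·(1.4) + (1.4)·(1.4) + (-1.6)·(-1.6)) / 4 = 9.2/4 = 2.3
  S[X,Y] = ((-1.6)·(0.4) + (0.4)·(1.4) + (1.4)·(1.4) + (1.4)·(-3.6) + (-1.6)·(0.4)) / 4 = -3.8/4 = -0.95
  S[Y,Y] = ((0.4)·(0.4) + (1.4)·(1.4) + (1.4)·(1.4) + (-3.6)·(-3.6) + (0.4)·(0.4)) / 4 = 17.2/4 = 4.3
  S = [[2.3, -0.95],
 [-0.95, 4.3]].

Step 3 — invert S. det(S) = 2.3·4.3 - (-0.95)² = 8.9875.
  S^{-1} = (1/det) · [[d, -b], [-b, a]] = [[0.4784, 0.1057],
 [0.1057, 0.2559]].

Step 4 — quadratic form (x̄ - mu_0)^T · S^{-1} · (x̄ - mu_0):
  S^{-1} · (x̄ - mu_0) = (1.146, 1.0904),
  (x̄ - mu_0)^T · [...] = (1.6)·(1.146) + (3.6)·(1.0904) = 5.7591.

Step 5 — scale by n: T² = 5 · 5.7591 = 28.7955.

T² ≈ 28.7955


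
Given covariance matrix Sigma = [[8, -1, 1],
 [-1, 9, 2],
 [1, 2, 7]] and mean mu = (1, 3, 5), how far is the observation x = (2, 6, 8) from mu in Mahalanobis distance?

Step 1 — centre the observation: (x - mu) = (1, 3, 3).

Step 2 — invert Sigma (cofactor / det for 3×3, or solve directly):
  Sigma^{-1} = [[0.1305, 0.0199, -0.0243],
 [0.0199, 0.1217, -0.0376],
 [-0.0243, -0.0376, 0.1571]].

Step 3 — form the quadratic (x - mu)^T · Sigma^{-1} · (x - mu):
  Sigma^{-1} · (x - mu) = (0.1173, 0.2721, 0.3341).
  (x - mu)^T · [Sigma^{-1} · (x - mu)] = (1)·(0.1173) + (3)·(0.2721) + (3)·(0.3341) = 1.9358.

Step 4 — take square root: d = √(1.9358) ≈ 1.3913.

d(x, mu) = √(1.9358) ≈ 1.3913


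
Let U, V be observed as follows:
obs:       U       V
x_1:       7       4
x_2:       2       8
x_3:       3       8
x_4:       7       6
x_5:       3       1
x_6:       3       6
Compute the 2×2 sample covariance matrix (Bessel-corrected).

Step 1 — column means:
  mean(U) = (7 + 2 + 3 + 7 + 3 + 3) / 6 = 25/6 = 4.1667
  mean(V) = (4 + 8 + 8 + 6 + 1 + 6) / 6 = 33/6 = 5.5

Step 2 — sample covariance S[i,j] = (1/(n-1)) · Σ_k (x_{k,i} - mean_i) · (x_{k,j} - mean_j), with n-1 = 5.
  S[U,U] = ((2.8333)·(2.8333) + (-2.1667)·(-2.1667) + (-1.1667)·(-1.1667) + (2.8333)·(2.8333) + (-1.1667)·(-1.1667) + (-1.1667)·(-1.1667)) / 5 = 24.8333/5 = 4.9667
  S[U,V] = ((2.8333)·(-1.5) + (-2.1667)·(2.5) + (-1.1667)·(2.5) + (2.8333)·(0.5) + (-1.1667)·(-4.5) + (-1.1667)·(0.5)) / 5 = -6.5/5 = -1.3
  S[V,V] = ((-1.5)·(-1.5) + (2.5)·(2.5) + (2.5)·(2.5) + (0.5)·(0.5) + (-4.5)·(-4.5) + (0.5)·(0.5)) / 5 = 35.5/5 = 7.1

S is symmetric (S[j,i] = S[i,j]). Assembling:

S = [[4.9667, -1.3],
 [-1.3, 7.1]]


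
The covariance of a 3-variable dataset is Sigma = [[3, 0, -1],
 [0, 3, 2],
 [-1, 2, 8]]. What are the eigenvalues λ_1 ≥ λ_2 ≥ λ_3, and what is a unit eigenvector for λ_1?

Step 1 — characteristic polynomial p(λ) = det(λI - Sigma) = λ³ - tr·λ² + c_1·λ - det, where tr = trace, c_1 = sum of the principal 2×2 minors, det = det(Sigma):
  tr = 3 + 3 + 8 = 14,
  c_1 = (3·3 - (0)²) + (3·8 - (-1)²) + (3·8 - (2)²) = 9 + 23 + 20 = 52,
  det = 3·(3·8 - (2)²) - (0)·((0)·8 - (2)·(-1)) + (-1)·((0)·(2) - 3·(-1)) = 3·(20) - (0)·(2) + (-1)·(3) = 57.
  So p(λ) = λ³ - 14λ² + 52λ - 57.
Step 2 — look for an integer root (rational root theorem: any rational root is an integer divisor of 57). Testing λ = 3:
  p(3) = 27 - 126 + 156 - 57 = 0  ✓
  Dividing out (λ - 3): p(λ) = (λ - 3)(λ² - 11λ + 19).
Step 3 — remaining eigenvalues from the quadratic λ² - 11λ + 19 = 0:
  Δ = 11² - 4·19 = 121 - 76 = 45,  λ = (11 ± √45)/2 = (11 ± 6.7082)/2 ≈ 8.8541 or 2.1459.
  Sorted: λ_1 = 8.8541,  λ_2 = 3,  λ_3 = 2.1459  (check: sum = 14 = tr ✓).

Step 4 — unit eigenvector for λ_1 ≈ 8.8541: v spans the null space of (Sigma - λ_1 I), whose rows are
  r_1 = (-5.8541, 0, -1),  r_2 = (0, -5.8541, 2),  r_3 = (-1, 2, -0.8541).
  v is orthogonal to every row, so take v ∝ r_1 × r_2 = ((0)·(2) - (-1)·(-5.8541), (-1)·(0) - (-5.8541)·(2), (-5.8541)·(-5.8541) - (0)·(0)) ≈ (-5.8541, 11.7082, 34.2705).
  Rescale (multiply by -1 so the first nonzero entry is positive): u = (5.8541, -11.7082, -34.2705).
  ||u|| = √((5.8541)² + (-11.7082)² + (-34.2705)²) = √(1345.8204) ≈ 36.6854,  v_1 = u/||u|| ≈ (0.1596, -0.3192, -0.9342) (||v_1|| = 1).

λ_1 = 8.8541,  λ_2 = 3,  λ_3 = 2.1459;  v_1 ≈ (0.1596, -0.3192, -0.9342)


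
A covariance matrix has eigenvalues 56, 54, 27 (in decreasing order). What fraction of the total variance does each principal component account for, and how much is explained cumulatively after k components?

Step 1 — total variance = trace(Sigma) = Σ λ_i = 56 + 54 + 27 = 137.

Step 2 — fraction explained by component i = λ_i / Σ λ:
  PC1: 56/137 = 0.4088
  PC2: 54/137 = 0.3942
  PC3: 27/137 = 0.1971

Step 3 — cumulative fraction after k components = (λ_1 + ... + λ_k) / Σ λ:
  k = 1: 56/137 = 0.4088
  k = 2: (56 + 54)/137 = 110/137 = 0.8029
  k = 3: (56 + 54 + 27)/137 = 137/137 = 1

Summary (fraction, with percent):

explained: PC1 0.4088 (40.88%), PC2 0.3942 (39.42%), PC3 0.1971 (19.71%);  cumulative: 0.4088, 0.8029, 1


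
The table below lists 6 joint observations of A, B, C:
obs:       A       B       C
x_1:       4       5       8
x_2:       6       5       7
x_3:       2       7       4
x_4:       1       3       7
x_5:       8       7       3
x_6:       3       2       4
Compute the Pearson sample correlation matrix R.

Step 1 — column means:
  mean(A) = (4 + 6 + 2 + 1 + 8 + 3) / 6 = 24/6 = 4
  mean(B) = (5 + 5 + 7 + 3 + 7 + 2) / 6 = 29/6 = 4.8333
  mean(C) = (8 + 7 + 4 + 7 + 3 + 4) / 6 = 33/6 = 5.5

Step 2 — sample variances and covariances s[i,j] = (1/(n-1)) · Σ_k (x_{k,i} - mean_i) · (x_{k,j} - mean_j), with n-1 = 5:
  s[A,A] = ((0)·(0) + (2)·(2) + (-2)·(-2) + (-3)·(-3) + (4)·(4) + (-1)·(-1)) / 5 = 34/5 = 6.8
  s[A,B] = ((0)·(0.1667) + (2)·(0.1667) + (-2)·(2.1667) + (-3)·(-1.8333) + (4)·(2.1667) + (-1)·(-2.8333)) / 5 = 13/5 = 2.6
  s[A,C] = ((0)·(2.5) + (2)·(1.5) + (-2)·(-1.5) + (-3)·(1.5) + (4)·(-2.5) + (-1)·(-1.5)) / 5 = -7/5 = -1.4
  s[B,B] = ((0.1667)·(0.1667) + (0.1667)·(0.1667) + (2.1667)·(2.1667) + (-1.8333)·(-1.8333) + (2.1667)·(2.1667) + (-2.8333)·(-2.8333)) / 5 = 20.8333/5 = 4.1667
  s[B,C] = ((0.1667)·(2.5) + (0.1667)·(1.5) + (2.1667)·(-1.5) + (-1.8333)·(1.5) + (2.1667)·(-2.5) + (-2.8333)·(-1.5)) / 5 = -6.5/5 = -1.3
  s[C,C] = ((2.5)·(2.5) + (1.5)·(1.5) + (-1.5)·(-1.5) + (1.5)·(1.5) + (-2.5)·(-2.5) + (-1.5)·(-1.5)) / 5 = 21.5/5 = 4.3
  Sample standard deviations s_i = √(s[i,i]):
  s(A) = √(6.8) = 2.6077
  s(B) = √(4.1667) = 2.0412
  s(C) = √(4.3) = 2.0736

Step 3 — r_{ij} = s_{ij} / (s_i · s_j):
  r[A,A] = 1 (diagonal).
  r[A,B] = 2.6 / (2.6077 · 2.0412) = 2.6 / 5.3229 = 0.4885
  r[A,C] = -1.4 / (2.6077 · 2.0736) = -1.4 / 5.4074 = -0.2589
  r[B,B] = 1 (diagonal).
  r[B,C] = -1.3 / (2.0412 · 2.0736) = -1.3 / 4.2328 = -0.3071
  r[C,C] = 1 (diagonal).

R is symmetric with unit diagonal. Assembling:

R = [[1, 0.4885, -0.2589],
 [0.4885, 1, -0.3071],
 [-0.2589, -0.3071, 1]]


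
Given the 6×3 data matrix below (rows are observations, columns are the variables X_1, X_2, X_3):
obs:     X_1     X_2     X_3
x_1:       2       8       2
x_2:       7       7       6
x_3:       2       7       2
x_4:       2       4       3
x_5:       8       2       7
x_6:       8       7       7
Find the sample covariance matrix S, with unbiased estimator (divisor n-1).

Step 1 — column means:
  mean(X_1) = (2 + 7 + 2 + 2 + 8 + 8) / 6 = 29/6 = 4.8333
  mean(X_2) = (8 + 7 + 7 + 4 + 2 + 7) / 6 = 35/6 = 5.8333
  mean(X_3) = (2 + 6 + 2 + 3 + 7 + 7) / 6 = 27/6 = 4.5

Step 2 — sample covariance S[i,j] = (1/(n-1)) · Σ_k (x_{k,i} - mean_i) · (x_{k,j} - mean_j), with n-1 = 5.
  S[X_1,X_1] = ((-2.8333)·(-2.8333) + (2.1667)·(2.1667) + (-2.8333)·(-2.8333) + (-2.8333)·(-2.8333) + (3.1667)·(3.1667) + (3.1667)·(3.1667)) / 5 = 48.8333/5 = 9.7667
  S[X_1,X_2] = ((-2.8333)·(2.1667) + (2.1667)·(1.1667) + (-2.8333)·(1.1667) + (-2.8333)·(-1.8333) + (3.1667)·(-3.8333) + (3.1667)·(1.1667)) / 5 = -10.1667/5 = -2.0333
  S[X_1,X_3] = ((-2.8333)·(-2.5) + (2.1667)·(1.5) + (-2.8333)·(-2.5) + (-2.8333)·(-1.5) + (3.1667)·(2.5) + (3.1667)·(2.5)) / 5 = 37.5/5 = 7.5
  S[X_2,X_2] = ((2.1667)·(2.1667) + (1.1667)·(1.1667) + (1.1667)·(1.1667) + (-1.8333)·(-1.8333) + (-3.8333)·(-3.8333) + (1.1667)·(1.1667)) / 5 = 26.8333/5 = 5.3667
  S[X_2,X_3] = ((2.1667)·(-2.5) + (1.1667)·(1.5) + (1.1667)·(-2.5) + (-1.8333)·(-1.5) + (-3.8333)·(2.5) + (1.1667)·(2.5)) / 5 = -10.5/5 = -2.1
  S[X_3,X_3] = ((-2.5)·(-2.5) + (1.5)·(1.5) + (-2.5)·(-2.5) + (-1.5)·(-1.5) + (2.5)·(2.5) + (2.5)·(2.5)) / 5 = 29.5/5 = 5.9

S is symmetric (S[j,i] = S[i,j]). Assembling:

S = [[9.7667, -2.0333, 7.5],
 [-2.0333, 5.3667, -2.1],
 [7.5, -2.1, 5.9]]


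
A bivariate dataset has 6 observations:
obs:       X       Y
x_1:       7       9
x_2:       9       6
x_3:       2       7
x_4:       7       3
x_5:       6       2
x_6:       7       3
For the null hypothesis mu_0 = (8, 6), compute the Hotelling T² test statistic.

Step 1 — sample mean vector:
  mean(X) = (7 + 9 + 2 + 7 + 6 + 7) / 6 = 38/6 = 6.3333
  mean(Y) = (9 + 6 + 7 + 3 + 2 + 3) / 6 = 30/6 = 5
  x̄ = (6.3333, 5),  deviation x̄ - mu_0 = (6.3333, 5) - (8, 6) = (-1.6667, -1).

Step 2 — sample covariance matrix, S[i,j] = (1/(n-1)) · Σ_k (x_{k,i} - mean_i) · (x_{k,j} - mean_j), divisor n-1 = 5:
  S[X,X] = ((0.6667)·(0.6667) + (2.6667)·(2.6667) + (-4.3333)·(-4.3333) + (0.6667)·(0.6667) + (-0.3333)·(-0.3333) + (0.6667)·(0.6667)) / 5 = 27.3333/5 = 5.4667
  S[X,Y] = ((0.6667)·(4) + (2.6667)·(1) + (-4.3333)·(2) + (0.6667)·(-2) + (-0.3333)·(-3) + (0.6667)·(-2)) / 5 = -5/5 = -1
  S[Y,Y] = ((4)·(4) + (1)·(1) + (2)·(2) + (-2)·(-2) + (-3)·(-3) + (-2)·(-2)) / 5 = 38/5 = 7.6
  S = [[5.4667, -1],
 [-1, 7.6]].

Step 3 — invert S. det(S) = 5.4667·7.6 - (-1)² = 40.5467.
  S^{-1} = (1/det) · [[d, -b], [-b, a]] = [[0.1874, 0.0247],
 [0.0247, 0.1348]].

Step 4 — quadratic form (x̄ - mu_0)^T · S^{-1} · (x̄ - mu_0):
  S^{-1} · (x̄ - mu_0) = (-0.3371, -0.1759),
  (x̄ - mu_0)^T · [...] = (-1.6667)·(-0.3371) + (-1)·(-0.1759) = 0.7377.

Step 5 — scale by n: T² = 6 · 0.7377 = 4.4262.

T² ≈ 4.4262


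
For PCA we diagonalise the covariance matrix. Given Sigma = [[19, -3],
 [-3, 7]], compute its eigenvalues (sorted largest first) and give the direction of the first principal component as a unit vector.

Step 1 — characteristic polynomial of 2×2 Sigma:
  det(Sigma - λI) = λ² - trace · λ + det = 0.
  trace = 19 + 7 = 26, det = 19·7 - (-3)² = 124.
Step 2 — discriminant:
  Δ = trace² - 4·det = 676 - 496 = 180.
Step 3 — eigenvalues:
  λ = (trace ± √Δ)/2 = (26 ± 13.4164)/2,
  λ_1 = 19.7082,  λ_2 = 6.2918.

Step 4 — unit eigenvector for λ_1: solve (Sigma - λ_1 I)v = 0. First row:
  (19 - 19.7082)·v_x + (-3)·v_y = 0, i.e. (-0.7082)·v_x + (-3)·v_y = 0,
  so v ∝ (b, λ_1 - a) = (-3, 0.7082); multiply by -1 so the first entry is positive: u = (3, -0.7082).
  ||u|| = √((3)² + (-0.7082)²) = √(9.5016) ≈ 3.0825,
  v_1 = u/||u|| ≈ (0.9732, -0.2298) (||v_1|| = 1).

λ_1 = 19.7082,  λ_2 = 6.2918;  v_1 ≈ (0.9732, -0.2298)


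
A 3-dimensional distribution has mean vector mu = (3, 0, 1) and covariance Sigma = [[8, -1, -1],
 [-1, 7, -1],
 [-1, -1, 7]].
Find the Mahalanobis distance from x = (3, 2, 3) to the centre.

Step 1 — centre the observation: (x - mu) = (0, 2, 2).

Step 2 — invert Sigma (cofactor / det for 3×3, or solve directly):
  Sigma^{-1} = [[0.1304, 0.0217, 0.0217],
 [0.0217, 0.1495, 0.0245],
 [0.0217, 0.0245, 0.1495]].

Step 3 — form the quadratic (x - mu)^T · Sigma^{-1} · (x - mu):
  Sigma^{-1} · (x - mu) = (0.087, 0.3478, 0.3478).
  (x - mu)^T · [Sigma^{-1} · (x - mu)] = (0)·(0.087) + (2)·(0.3478) + (2)·(0.3478) = 1.3913.

Step 4 — take square root: d = √(1.3913) ≈ 1.1795.

d(x, mu) = √(1.3913) ≈ 1.1795


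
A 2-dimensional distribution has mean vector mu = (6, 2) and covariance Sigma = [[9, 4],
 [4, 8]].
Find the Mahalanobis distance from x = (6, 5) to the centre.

Step 1 — centre the observation: (x - mu) = (0, 3).

Step 2 — invert Sigma. det(Sigma) = 9·8 - (4)² = 56.
  Sigma^{-1} = (1/det) · [[d, -b], [-b, a]] = [[0.1429, -0.0714],
 [-0.0714, 0.1607]].

Step 3 — form the quadratic (x - mu)^T · Sigma^{-1} · (x - mu):
  Sigma^{-1} · (x - mu) = (-0.2143, 0.4821).
  (x - mu)^T · [Sigma^{-1} · (x - mu)] = (0)·(-0.2143) + (3)·(0.4821) = 1.4464.

Step 4 — take square root: d = √(1.4464) ≈ 1.2027.

d(x, mu) = √(1.4464) ≈ 1.2027


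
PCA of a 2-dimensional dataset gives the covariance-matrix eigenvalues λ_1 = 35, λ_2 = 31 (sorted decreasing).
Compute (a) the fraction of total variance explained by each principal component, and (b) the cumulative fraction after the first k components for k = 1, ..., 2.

Step 1 — total variance = trace(Sigma) = Σ λ_i = 35 + 31 = 66.

Step 2 — fraction explained by component i = λ_i / Σ λ:
  PC1: 35/66 = 0.5303
  PC2: 31/66 = 0.4697

Step 3 — cumulative fraction after k components = (λ_1 + ... + λ_k) / Σ λ:
  k = 1: 35/66 = 0.5303
  k = 2: (35 + 31)/66 = 66/66 = 1

Summary (fraction, with percent):

explained: PC1 0.5303 (53.03%), PC2 0.4697 (46.97%);  cumulative: 0.5303, 1


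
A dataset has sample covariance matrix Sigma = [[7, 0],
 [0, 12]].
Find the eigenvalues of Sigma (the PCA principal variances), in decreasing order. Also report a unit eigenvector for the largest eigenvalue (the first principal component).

Step 1 — characteristic polynomial of 2×2 Sigma:
  det(Sigma - λI) = λ² - trace · λ + det = 0.
  trace = 7 + 12 = 19, det = 7·12 - (0)² = 84.
Step 2 — discriminant:
  Δ = trace² - 4·det = 361 - 336 = 25.
Step 3 — eigenvalues:
  λ = (trace ± √Δ)/2 = (19 ± 5)/2,
  λ_1 = 12,  λ_2 = 7.

Step 4 — unit eigenvector for λ_1: Sigma is diagonal, so its eigenvectors are the coordinate axes. λ_1 = 12 is the diagonal entry on the second coordinate axis, hence
  v_1 = (0, 1) (||v_1|| = 1).

λ_1 = 12,  λ_2 = 7;  v_1 ≈ (0, 1)


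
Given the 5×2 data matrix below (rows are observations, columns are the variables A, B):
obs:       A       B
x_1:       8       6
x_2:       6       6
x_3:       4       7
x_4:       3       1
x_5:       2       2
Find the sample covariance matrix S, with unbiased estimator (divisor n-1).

Step 1 — column means:
  mean(A) = (8 + 6 + 4 + 3 + 2) / 5 = 23/5 = 4.6
  mean(B) = (6 + 6 + 7 + 1 + 2) / 5 = 22/5 = 4.4

Step 2 — sample covariance S[i,j] = (1/(n-1)) · Σ_k (x_{k,i} - mean_i) · (x_{k,j} - mean_j), with n-1 = 4.
  S[A,A] = ((3.4)·(3.4) + (1.4)·(1.4) + (-0.6)·(-0.6) + (-1.6)·(-1.6) + (-2.6)·(-2.6)) / 4 = 23.2/4 = 5.8
  S[A,B] = ((3.4)·(1.6) + (1.4)·(1.6) + (-0.6)·(2.6) + (-1.6)·(-3.4) + (-2.6)·(-2.4)) / 4 = 17.8/4 = 4.45
  S[B,B] = ((1.6)·(1.6) + (1.6)·(1.6) + (2.6)·(2.6) + (-3.4)·(-3.4) + (-2.4)·(-2.4)) / 4 = 29.2/4 = 7.3

S is symmetric (S[j,i] = S[i,j]). Assembling:

S = [[5.8, 4.45],
 [4.45, 7.3]]


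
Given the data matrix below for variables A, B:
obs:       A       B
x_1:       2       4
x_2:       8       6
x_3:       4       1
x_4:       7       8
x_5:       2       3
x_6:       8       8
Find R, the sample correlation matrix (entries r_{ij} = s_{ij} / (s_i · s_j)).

Step 1 — column means:
  mean(A) = (2 + 8 + 4 + 7 + 2 + 8) / 6 = 31/6 = 5.1667
  mean(B) = (4 + 6 + 1 + 8 + 3 + 8) / 6 = 30/6 = 5

Step 2 — sample variances and covariances s[i,j] = (1/(n-1)) · Σ_k (x_{k,i} - mean_i) · (x_{k,j} - mean_j), with n-1 = 5:
  s[A,A] = ((-3.1667)·(-3.1667) + (2.8333)·(2.8333) + (-1.1667)·(-1.1667) + (1.8333)·(1.8333) + (-3.1667)·(-3.1667) + (2.8333)·(2.8333)) / 5 = 40.8333/5 = 8.1667
  s[A,B] = ((-3.1667)·(-1) + (2.8333)·(1) + (-1.1667)·(-4) + (1.8333)·(3) + (-3.1667)·(-2) + (2.8333)·(3)) / 5 = 31/5 = 6.2
  s[B,B] = ((-1)·(-1) + (1)·(1) + (-4)·(-4) + (3)·(3) + (-2)·(-2) + (3)·(3)) / 5 = 40/5 = 8
  Sample standard deviations s_i = √(s[i,i]):
  s(A) = √(8.1667) = 2.8577
  s(B) = √(8) = 2.8284

Step 3 — r_{ij} = s_{ij} / (s_i · s_j):
  r[A,A] = 1 (diagonal).
  r[A,B] = 6.2 / (2.8577 · 2.8284) = 6.2 / 8.0829 = 0.7671
  r[B,B] = 1 (diagonal).

R is symmetric with unit diagonal. Assembling:

R = [[1, 0.7671],
 [0.7671, 1]]


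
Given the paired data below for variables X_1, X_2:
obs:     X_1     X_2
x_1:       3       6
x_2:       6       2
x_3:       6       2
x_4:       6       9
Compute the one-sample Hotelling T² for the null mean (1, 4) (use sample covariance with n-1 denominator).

Step 1 — sample mean vector:
  mean(X_1) = (3 + 6 + 6 + 6) / 4 = 21/4 = 5.25
  mean(X_2) = (6 + 2 + 2 + 9) / 4 = 19/4 = 4.75
  x̄ = (5.25, 4.75),  deviation x̄ - mu_0 = (5.25, 4.75) - (1, 4) = (4.25, 0.75).

Step 2 — sample covariance matrix, S[i,j] = (1/(n-1)) · Σ_k (x_{k,i} - mean_i) · (x_{k,j} - mean_j), divisor n-1 = 3:
  S[X_1,X_1] = ((-2.25)·(-2.25) + (0.75)·(0.75) + (0.75)·(0.75) + (0.75)·(0.75)) / 3 = 6.75/3 = 2.25
  S[X_1,X_2] = ((-2.25)·(1.25) + (0.75)·(-2.75) + (0.75)·(-2.75) + (0.75)·(4.25)) / 3 = -3.75/3 = -1.25
  S[X_2,X_2] = ((1.25)·(1.25) + (-2.75)·(-2.75) + (-2.75)·(-2.75) + (4.25)·(4.25)) / 3 = 34.75/3 = 11.5833
  S = [[2.25, -1.25],
 [-1.25, 11.5833]].

Step 3 — invert S. det(S) = 2.25·11.5833 - (-1.25)² = 24.5.
  S^{-1} = (1/det) · [[d, -b], [-b, a]] = [[0.4728, 0.051],
 [0.051, 0.0918]].

Step 4 — quadratic form (x̄ - mu_0)^T · S^{-1} · (x̄ - mu_0):
  S^{-1} · (x̄ - mu_0) = (2.0476, 0.2857),
  (x̄ - mu_0)^T · [...] = (4.25)·(2.0476) + (0.75)·(0.2857) = 8.9167.

Step 5 — scale by n: T² = 4 · 8.9167 = 35.6667.

T² ≈ 35.6667


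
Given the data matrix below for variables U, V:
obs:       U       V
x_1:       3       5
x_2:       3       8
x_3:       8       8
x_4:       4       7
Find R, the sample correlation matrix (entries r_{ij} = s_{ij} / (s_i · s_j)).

Step 1 — column means:
  mean(U) = (3 + 3 + 8 + 4) / 4 = 18/4 = 4.5
  mean(V) = (5 + 8 + 8 + 7) / 4 = 28/4 = 7

Step 2 — sample variances and covariances s[i,j] = (1/(n-1)) · Σ_k (x_{k,i} - mean_i) · (x_{k,j} - mean_j), with n-1 = 3:
  s[U,U] = ((-1.5)·(-1.5) + (-1.5)·(-1.5) + (3.5)·(3.5) + (-0.5)·(-0.5)) / 3 = 17/3 = 5.6667
  s[U,V] = ((-1.5)·(-2) + (-1.5)·(1) + (3.5)·(1) + (-0.5)·(0)) / 3 = 5/3 = 1.6667
  s[V,V] = ((-2)·(-2) + (1)·(1) + (1)·(1) + (0)·(0)) / 3 = 6/3 = 2
  Sample standard deviations s_i = √(s[i,i]):
  s(U) = √(5.6667) = 2.3805
  s(V) = √(2) = 1.4142

Step 3 — r_{ij} = s_{ij} / (s_i · s_j):
  r[U,U] = 1 (diagonal).
  r[U,V] = 1.6667 / (2.3805 · 1.4142) = 1.6667 / 3.3665 = 0.4951
  r[V,V] = 1 (diagonal).

R is symmetric with unit diagonal. Assembling:

R = [[1, 0.4951],
 [0.4951, 1]]


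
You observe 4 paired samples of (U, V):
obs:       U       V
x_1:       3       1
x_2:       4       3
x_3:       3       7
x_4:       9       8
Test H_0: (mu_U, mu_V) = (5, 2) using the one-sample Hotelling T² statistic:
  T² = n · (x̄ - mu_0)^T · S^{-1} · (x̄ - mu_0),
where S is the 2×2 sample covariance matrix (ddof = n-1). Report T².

Step 1 — sample mean vector:
  mean(U) = (3 + 4 + 3 + 9) / 4 = 19/4 = 4.75
  mean(V) = (1 + 3 + 7 + 8) / 4 = 19/4 = 4.75
  x̄ = (4.75, 4.75),  deviation x̄ - mu_0 = (4.75, 4.75) - (5, 2) = (-0.25, 2.75).

Step 2 — sample covariance matrix, S[i,j] = (1/(n-1)) · Σ_k (x_{k,i} - mean_i) · (x_{k,j} - mean_j), divisor n-1 = 3:
  S[U,U] = ((-1.75)·(-1.75) + (-0.75)·(-0.75) + (-1.75)·(-1.75) + (4.25)·(4.25)) / 3 = 24.75/3 = 8.25
  S[U,V] = ((-1.75)·(-3.75) + (-0.75)·(-1.75) + (-1.75)·(2.25) + (4.25)·(3.25)) / 3 = 17.75/3 = 5.9167
  S[V,V] = ((-3.75)·(-3.75) + (-1.75)·(-1.75) + (2.25)·(2.25) + (3.25)·(3.25)) / 3 = 32.75/3 = 10.9167
  S = [[8.25, 5.9167],
 [5.9167, 10.9167]].

Step 3 — invert S. det(S) = 8.25·10.9167 - (5.9167)² = 55.0556.
  S^{-1} = (1/det) · [[d, -b], [-b, a]] = [[0.1983, -0.1075],
 [-0.1075, 0.1498]].

Step 4 — quadratic form (x̄ - mu_0)^T · S^{-1} · (x̄ - mu_0):
  S^{-1} · (x̄ - mu_0) = (-0.3451, 0.439),
  (x̄ - mu_0)^T · [...] = (-0.25)·(-0.3451) + (2.75)·(0.439) = 1.2934.

Step 5 — scale by n: T² = 4 · 1.2934 = 5.1736.

T² ≈ 5.1736


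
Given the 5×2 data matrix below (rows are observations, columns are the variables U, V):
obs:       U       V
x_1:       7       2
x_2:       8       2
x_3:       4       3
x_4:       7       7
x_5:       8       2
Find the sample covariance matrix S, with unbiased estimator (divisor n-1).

Step 1 — column means:
  mean(U) = (7 + 8 + 4 + 7 + 8) / 5 = 34/5 = 6.8
  mean(V) = (2 + 2 + 3 + 7 + 2) / 5 = 16/5 = 3.2

Step 2 — sample covariance S[i,j] = (1/(n-1)) · Σ_k (x_{k,i} - mean_i) · (x_{k,j} - mean_j), with n-1 = 4.
  S[U,U] = ((0.2)·(0.2) + (1.2)·(1.2) + (-2.8)·(-2.8) + (0.2)·(0.2) + (1.2)·(1.2)) / 4 = 10.8/4 = 2.7
  S[U,V] = ((0.2)·(-1.2) + (1.2)·(-1.2) + (-2.8)·(-0.2) + (0.2)·(3.8) + (1.2)·(-1.2)) / 4 = -1.8/4 = -0.45
  S[V,V] = ((-1.2)·(-1.2) + (-1.2)·(-1.2) + (-0.2)·(-0.2) + (3.8)·(3.8) + (-1.2)·(-1.2)) / 4 = 18.8/4 = 4.7

S is symmetric (S[j,i] = S[i,j]). Assembling:

S = [[2.7, -0.45],
 [-0.45, 4.7]]


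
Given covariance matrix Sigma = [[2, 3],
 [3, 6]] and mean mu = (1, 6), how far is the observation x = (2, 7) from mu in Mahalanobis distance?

Step 1 — centre the observation: (x - mu) = (1, 1).

Step 2 — invert Sigma. det(Sigma) = 2·6 - (3)² = 3.
  Sigma^{-1} = (1/det) · [[d, -b], [-b, a]] = [[2, -1],
 [-1, 0.6667]].

Step 3 — form the quadratic (x - mu)^T · Sigma^{-1} · (x - mu):
  Sigma^{-1} · (x - mu) = (1, -0.3333).
  (x - mu)^T · [Sigma^{-1} · (x - mu)] = (1)·(1) + (1)·(-0.3333) = 0.6667.

Step 4 — take square root: d = √(0.6667) ≈ 0.8165.

d(x, mu) = √(0.6667) ≈ 0.8165


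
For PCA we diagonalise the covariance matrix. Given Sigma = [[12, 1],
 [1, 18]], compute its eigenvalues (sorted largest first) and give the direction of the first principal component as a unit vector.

Step 1 — characteristic polynomial of 2×2 Sigma:
  det(Sigma - λI) = λ² - trace · λ + det = 0.
  trace = 12 + 18 = 30, det = 12·18 - (1)² = 215.
Step 2 — discriminant:
  Δ = trace² - 4·det = 900 - 860 = 40.
Step 3 — eigenvalues:
  λ = (trace ± √Δ)/2 = (30 ± 6.3246)/2,
  λ_1 = 18.1623,  λ_2 = 11.8377.

Step 4 — unit eigenvector for λ_1: solve (Sigma - λ_1 I)v = 0. First row:
  (12 - 18.1623)·v_x + (1)·v_y = 0, i.e. (-6.1623)·v_x + (1)·v_y = 0,
  so v ∝ (b, λ_1 - a) = (1, 6.1623) = u.
  ||u|| = √((1)² + (6.1623)²) = √(38.9737) ≈ 6.2429,
  v_1 = u/||u|| ≈ (0.1602, 0.9871) (||v_1|| = 1).

λ_1 = 18.1623,  λ_2 = 11.8377;  v_1 ≈ (0.1602, 0.9871)


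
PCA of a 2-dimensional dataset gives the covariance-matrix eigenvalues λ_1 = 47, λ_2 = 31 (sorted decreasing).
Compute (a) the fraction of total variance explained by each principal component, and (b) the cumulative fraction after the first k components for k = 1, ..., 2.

Step 1 — total variance = trace(Sigma) = Σ λ_i = 47 + 31 = 78.

Step 2 — fraction explained by component i = λ_i / Σ λ:
  PC1: 47/78 = 0.6026
  PC2: 31/78 = 0.3974

Step 3 — cumulative fraction after k components = (λ_1 + ... + λ_k) / Σ λ:
  k = 1: 47/78 = 0.6026
  k = 2: (47 + 31)/78 = 78/78 = 1

Summary (fraction, with percent):

explained: PC1 0.6026 (60.26%), PC2 0.3974 (39.74%);  cumulative: 0.6026, 1


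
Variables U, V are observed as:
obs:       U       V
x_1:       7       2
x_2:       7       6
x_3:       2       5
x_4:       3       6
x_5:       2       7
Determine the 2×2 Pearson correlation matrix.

Step 1 — column means:
  mean(U) = (7 + 7 + 2 + 3 + 2) / 5 = 21/5 = 4.2
  mean(V) = (2 + 6 + 5 + 6 + 7) / 5 = 26/5 = 5.2

Step 2 — sample variances and covariances s[i,j] = (1/(n-1)) · Σ_k (x_{k,i} - mean_i) · (x_{k,j} - mean_j), with n-1 = 4:
  s[U,U] = ((2.8)·(2.8) + (2.8)·(2.8) + (-2.2)·(-2.2) + (-1.2)·(-1.2) + (-2.2)·(-2.2)) / 4 = 26.8/4 = 6.7
  s[U,V] = ((2.8)·(-3.2) + (2.8)·(0.8) + (-2.2)·(-0.2) + (-1.2)·(0.8) + (-2.2)·(1.8)) / 4 = -11.2/4 = -2.8
  s[V,V] = ((-3.2)·(-3.2) + (0.8)·(0.8) + (-0.2)·(-0.2) + (0.8)·(0.8) + (1.8)·(1.8)) / 4 = 14.8/4 = 3.7
  Sample standard deviations s_i = √(s[i,i]):
  s(U) = √(6.7) = 2.5884
  s(V) = √(3.7) = 1.9235

Step 3 — r_{ij} = s_{ij} / (s_i · s_j):
  r[U,U] = 1 (diagonal).
  r[U,V] = -2.8 / (2.5884 · 1.9235) = -2.8 / 4.979 = -0.5624
  r[V,V] = 1 (diagonal).

R is symmetric with unit diagonal. Assembling:

R = [[1, -0.5624],
 [-0.5624, 1]]


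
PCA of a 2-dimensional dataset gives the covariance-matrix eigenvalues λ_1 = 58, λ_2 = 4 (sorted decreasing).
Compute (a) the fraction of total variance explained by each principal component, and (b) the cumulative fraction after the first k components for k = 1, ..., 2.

Step 1 — total variance = trace(Sigma) = Σ λ_i = 58 + 4 = 62.

Step 2 — fraction explained by component i = λ_i / Σ λ:
  PC1: 58/62 = 0.9355
  PC2: 4/62 = 0.0645

Step 3 — cumulative fraction after k components = (λ_1 + ... + λ_k) / Σ λ:
  k = 1: 58/62 = 0.9355
  k = 2: (58 + 4)/62 = 62/62 = 1

Summary (fraction, with percent):

explained: PC1 0.9355 (93.55%), PC2 0.0645 (6.45%);  cumulative: 0.9355, 1


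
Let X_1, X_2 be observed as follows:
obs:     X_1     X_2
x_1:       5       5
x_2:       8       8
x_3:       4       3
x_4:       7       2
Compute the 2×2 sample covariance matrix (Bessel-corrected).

Step 1 — column means:
  mean(X_1) = (5 + 8 + 4 + 7) / 4 = 24/4 = 6
  mean(X_2) = (5 + 8 + 3 + 2) / 4 = 18/4 = 4.5

Step 2 — sample covariance S[i,j] = (1/(n-1)) · Σ_k (x_{k,i} - mean_i) · (x_{k,j} - mean_j), with n-1 = 3.
  S[X_1,X_1] = ((-1)·(-1) + (2)·(2) + (-2)·(-2) + (1)·(1)) / 3 = 10/3 = 3.3333
  S[X_1,X_2] = ((-1)·(0.5) + (2)·(3.5) + (-2)·(-1.5) + (1)·(-2.5)) / 3 = 7/3 = 2.3333
  S[X_2,X_2] = ((0.5)·(0.5) + (3.5)·(3.5) + (-1.5)·(-1.5) + (-2.5)·(-2.5)) / 3 = 21/3 = 7

S is symmetric (S[j,i] = S[i,j]). Assembling:

S = [[3.3333, 2.3333],
 [2.3333, 7]]


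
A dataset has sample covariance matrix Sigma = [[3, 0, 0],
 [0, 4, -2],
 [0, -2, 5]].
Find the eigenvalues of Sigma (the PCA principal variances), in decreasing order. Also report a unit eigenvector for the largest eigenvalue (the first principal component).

Step 1 — characteristic polynomial p(λ) = det(λI - Sigma) = λ³ - tr·λ² + c_1·λ - det, where tr = trace, c_1 = sum of the principal 2×2 minors, det = det(Sigma):
  tr = 3 + 4 + 5 = 12,
  c_1 = (3·4 - (0)²) + (3·5 - (0)²) + (4·5 - (-2)²) = 12 + 15 + 16 = 43,
  det = 3·(4·5 - (-2)²) - (0)·((0)·5 - (-2)·(0)) + (0)·((0)·(-2) - 4·(0)) = 3·(16) - (0)·(0) + (0)·(0) = 48.
  So p(λ) = λ³ - 12λ² + 43λ - 48.
Step 2 — look for an integer root (rational root theorem: any rational root is an integer divisor of 48). Testing λ = 3:
  p(3) = 27 - 108 + 129 - 48 = 0  ✓
  Dividing out (λ - 3): p(λ) = (λ - 3)(λ² - 9λ + 16).
Step 3 — remaining eigenvalues from the quadratic λ² - 9λ + 16 = 0:
  Δ = 9² - 4·16 = 81 - 64 = 17,  λ = (9 ± √17)/2 = (9 ± 4.1231)/2 ≈ 6.5616 or 2.4384.
  Sorted: λ_1 = 6.5616,  λ_2 = 3,  λ_3 = 2.4384  (check: sum = 12 = tr ✓).

Step 4 — unit eigenvector for λ_1 ≈ 6.5616: v spans the null space of (Sigma - λ_1 I), whose rows are
  r_1 = (-3.5616, 0, 0),  r_2 = (0, -2.5616, -2),  r_3 = (0, -2, -1.5616).
  v is orthogonal to every row, so take v ∝ r_1 × r_2 = ((0)·(-2) - (0)·(-2.5616), (0)·(0) - (-3.5616)·(-2), (-3.5616)·(-2.5616) - (0)·(0)) ≈ (0, -7.1231, 9.1231).
  Rescale (multiply by -1 so the first nonzero entry is positive): u = (0, 7.1231, -9.1231).
  ||u|| = √((0)² + (7.1231)² + (-9.1231)²) = √(133.9697) ≈ 11.5745,  v_1 = u/||u|| ≈ (0, 0.6154, -0.7882) (||v_1|| = 1).

λ_1 = 6.5616,  λ_2 = 3,  λ_3 = 2.4384;  v_1 ≈ (0, 0.6154, -0.7882)
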